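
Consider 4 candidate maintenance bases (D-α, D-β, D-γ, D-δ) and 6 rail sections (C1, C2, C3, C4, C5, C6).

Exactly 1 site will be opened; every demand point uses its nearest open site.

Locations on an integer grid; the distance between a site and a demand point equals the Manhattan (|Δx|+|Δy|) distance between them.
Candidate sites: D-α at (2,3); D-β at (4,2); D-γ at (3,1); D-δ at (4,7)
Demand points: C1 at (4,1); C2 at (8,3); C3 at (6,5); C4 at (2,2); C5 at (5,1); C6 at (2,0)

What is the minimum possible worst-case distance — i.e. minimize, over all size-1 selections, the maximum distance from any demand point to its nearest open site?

5

Open {D-β}.
  Farthest demand point is C2 at distance 5 (to D-β); all others are ≤ 5.
With {D-α} the worst case is 6.
With {D-γ} the worst case is 7.
No size-1 selection achieves below 5.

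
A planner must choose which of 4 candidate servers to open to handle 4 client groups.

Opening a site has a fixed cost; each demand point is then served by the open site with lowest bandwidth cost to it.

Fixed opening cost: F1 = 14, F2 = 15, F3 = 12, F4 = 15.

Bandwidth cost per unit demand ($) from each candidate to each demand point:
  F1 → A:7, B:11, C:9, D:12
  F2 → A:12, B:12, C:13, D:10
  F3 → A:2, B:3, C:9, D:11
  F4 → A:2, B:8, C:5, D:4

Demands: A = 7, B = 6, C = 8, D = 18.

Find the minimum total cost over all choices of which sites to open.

Open {F3, F4}: assign each demand point to its cheapest open site.
  A→F3 7×2=14, B→F3 6×3=18, C→F4 8×5=40, D→F4 18×4=72
  bandwidth cost 144, fixed 27 → total 171.
Compare {F1, F3, F4}: bandwidth cost 144 + fixed 41 = 185.
Compare {F2, F3, F4}: bandwidth cost 144 + fixed 42 = 186.
Compare {F4}: bandwidth cost 174 + fixed 15 = 189.
All other subsets cost ≥ 185. Minimum total cost: 171.

171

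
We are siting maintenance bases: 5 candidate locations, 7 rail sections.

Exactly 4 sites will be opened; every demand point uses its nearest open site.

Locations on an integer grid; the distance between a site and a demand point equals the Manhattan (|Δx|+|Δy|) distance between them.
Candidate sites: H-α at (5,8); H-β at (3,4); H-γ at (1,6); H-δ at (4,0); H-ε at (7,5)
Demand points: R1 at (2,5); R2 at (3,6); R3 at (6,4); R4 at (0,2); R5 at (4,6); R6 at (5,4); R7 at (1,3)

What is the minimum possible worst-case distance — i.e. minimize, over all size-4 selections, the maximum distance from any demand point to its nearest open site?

5

Open {H-α, H-β, H-γ, H-δ}.
  Farthest demand point is R4 at distance 5 (to H-β); all others are ≤ 5.
With {H-α, H-β, H-γ, H-ε} the worst case is 5.
With {H-α, H-β, H-δ, H-ε} the worst case is 5.
No size-4 selection achieves below 5.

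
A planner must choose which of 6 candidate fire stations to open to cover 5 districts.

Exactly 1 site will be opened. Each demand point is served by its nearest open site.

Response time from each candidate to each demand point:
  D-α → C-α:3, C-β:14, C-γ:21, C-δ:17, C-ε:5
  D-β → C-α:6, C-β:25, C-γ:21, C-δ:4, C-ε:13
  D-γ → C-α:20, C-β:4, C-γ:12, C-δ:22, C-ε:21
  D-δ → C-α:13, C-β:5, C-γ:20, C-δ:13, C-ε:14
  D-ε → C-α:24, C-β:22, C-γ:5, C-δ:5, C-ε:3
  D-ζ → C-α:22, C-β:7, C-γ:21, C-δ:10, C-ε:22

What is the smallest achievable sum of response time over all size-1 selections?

59

Open {D-ε}.
  C-α→D-ε 24, C-β→D-ε 22, C-γ→D-ε 5, C-δ→D-ε 5, C-ε→D-ε 3  ⇒ total 59.
Compare {D-α}: total 60.
Compare {D-δ}: total 65.
No size-1 selection does better; minimum is 59.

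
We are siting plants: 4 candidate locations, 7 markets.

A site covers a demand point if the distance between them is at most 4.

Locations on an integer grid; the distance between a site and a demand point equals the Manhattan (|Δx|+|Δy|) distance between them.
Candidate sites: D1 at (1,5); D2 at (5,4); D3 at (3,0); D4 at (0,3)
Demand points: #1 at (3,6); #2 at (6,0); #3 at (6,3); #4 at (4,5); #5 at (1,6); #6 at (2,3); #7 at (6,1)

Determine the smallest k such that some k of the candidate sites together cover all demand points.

3

Coverage sets (demand points within 4 of each site):
  D1: {#1, #4, #5, #6}
  D2: {#1, #3, #4, #6, #7}
  D3: {#2, #6, #7}
  D4: {#5, #6}
No 2 sites suffice: every size-2 union leaves at least one demand point uncovered.
But {D1, D2, D3} covers everything, so the minimum is 3.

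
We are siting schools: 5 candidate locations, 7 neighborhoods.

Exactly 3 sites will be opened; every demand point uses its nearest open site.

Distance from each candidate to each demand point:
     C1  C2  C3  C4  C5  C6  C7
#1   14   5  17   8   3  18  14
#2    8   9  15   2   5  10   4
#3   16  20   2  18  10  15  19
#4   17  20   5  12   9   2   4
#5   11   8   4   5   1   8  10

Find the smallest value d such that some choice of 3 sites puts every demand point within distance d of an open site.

8

Open {#1, #2, #4}.
  Farthest demand point is C1 at distance 8 (to #2); all others are ≤ 8.
With {#1, #2, #5} the worst case is 8.
With {#2, #3, #5} the worst case is 8.
No size-3 selection achieves below 8.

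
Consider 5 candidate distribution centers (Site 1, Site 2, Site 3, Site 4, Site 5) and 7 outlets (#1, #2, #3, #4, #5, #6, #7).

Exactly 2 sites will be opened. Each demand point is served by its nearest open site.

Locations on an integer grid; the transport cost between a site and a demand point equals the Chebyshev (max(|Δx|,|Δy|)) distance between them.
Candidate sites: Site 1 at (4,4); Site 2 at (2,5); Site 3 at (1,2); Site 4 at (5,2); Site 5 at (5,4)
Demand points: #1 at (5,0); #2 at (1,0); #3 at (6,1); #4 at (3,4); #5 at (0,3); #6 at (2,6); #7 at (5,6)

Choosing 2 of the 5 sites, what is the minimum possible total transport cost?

14

Open {Site 2, Site 4}.
  #1→Site 4 2, #2→Site 4 4, #3→Site 4 1, #4→Site 2 1, #5→Site 2 2, #6→Site 2 1, #7→Site 2 3  ⇒ total 14.
Compare {Site 1, Site 3}: total 15.
Compare {Site 1, Site 4}: total 16.
No size-2 selection does better; minimum is 14.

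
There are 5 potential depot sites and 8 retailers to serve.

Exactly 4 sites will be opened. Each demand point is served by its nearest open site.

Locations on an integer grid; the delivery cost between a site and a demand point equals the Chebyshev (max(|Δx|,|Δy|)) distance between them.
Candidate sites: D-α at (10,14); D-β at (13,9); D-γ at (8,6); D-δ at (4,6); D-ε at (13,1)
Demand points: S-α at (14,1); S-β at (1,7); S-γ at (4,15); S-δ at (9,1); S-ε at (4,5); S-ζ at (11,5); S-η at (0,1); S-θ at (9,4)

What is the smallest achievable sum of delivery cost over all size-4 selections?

Open {D-α, D-γ, D-δ, D-ε}.
  S-α→D-ε 1, S-β→D-δ 3, S-γ→D-α 6, S-δ→D-ε 4, S-ε→D-δ 1, S-ζ→D-γ 3, S-η→D-δ 5, S-θ→D-γ 2  ⇒ total 25.
Compare {D-α, D-β, D-δ, D-ε}: total 28.
Compare {D-β, D-γ, D-δ, D-ε}: total 28.
No size-4 selection does better; minimum is 25.

25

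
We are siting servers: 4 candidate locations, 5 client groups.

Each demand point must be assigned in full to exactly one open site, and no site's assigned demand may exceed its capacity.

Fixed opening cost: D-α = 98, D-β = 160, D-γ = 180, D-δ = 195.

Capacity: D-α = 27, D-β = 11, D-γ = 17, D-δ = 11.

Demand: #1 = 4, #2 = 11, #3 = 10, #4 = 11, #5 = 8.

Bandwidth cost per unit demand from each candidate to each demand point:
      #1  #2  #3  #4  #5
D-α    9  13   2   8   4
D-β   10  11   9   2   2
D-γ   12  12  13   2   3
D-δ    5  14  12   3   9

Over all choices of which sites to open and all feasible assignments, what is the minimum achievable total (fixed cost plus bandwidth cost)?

669

Open {D-α, D-β, D-γ}; cheapest assignment that respects the capacities:
  D-α (cap 27, load 22): #1, #3, #5 — cost 4×9 + 10×2 + 8×4 = 88
  D-β (cap 11, load 11): #2 — cost 11×11 = 121
  D-γ (cap 17, load 11): #4 — cost 11×2 = 22
  Shipping 231, fixed 438 → total 669.
  Any other capacity-feasible assignment to {D-α, D-β, D-γ} ships for at least 231.
Compare {D-α, D-β, D-δ}: its best feasible assignment gives total 695.
Compare {D-α, D-γ, D-δ}: its best feasible assignment gives total 726.
Every other set of open sites that can feasibly serve all demand totals ≥ 695 even under its best assignment. Minimum: 669.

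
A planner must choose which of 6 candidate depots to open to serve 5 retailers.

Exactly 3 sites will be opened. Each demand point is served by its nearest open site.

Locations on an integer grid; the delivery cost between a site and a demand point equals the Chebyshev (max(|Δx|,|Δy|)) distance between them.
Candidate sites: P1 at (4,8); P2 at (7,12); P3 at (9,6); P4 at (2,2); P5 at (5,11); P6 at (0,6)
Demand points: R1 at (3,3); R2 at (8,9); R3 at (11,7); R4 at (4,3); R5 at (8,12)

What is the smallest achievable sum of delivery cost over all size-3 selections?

9

Open {P2, P3, P4}.
  R1→P4 1, R2→P2 3, R3→P3 2, R4→P4 2, R5→P2 1  ⇒ total 9.
Compare {P3, P4, P5}: total 11.
Compare {P1, P2, P4}: total 12.
No size-3 selection does better; minimum is 9.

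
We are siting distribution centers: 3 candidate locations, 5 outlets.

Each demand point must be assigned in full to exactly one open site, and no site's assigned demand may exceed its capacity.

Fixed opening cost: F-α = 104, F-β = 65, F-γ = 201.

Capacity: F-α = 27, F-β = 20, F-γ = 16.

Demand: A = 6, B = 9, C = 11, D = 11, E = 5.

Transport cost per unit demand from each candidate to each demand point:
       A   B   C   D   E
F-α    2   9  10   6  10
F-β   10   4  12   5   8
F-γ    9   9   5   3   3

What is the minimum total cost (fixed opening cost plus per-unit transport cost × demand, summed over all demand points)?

Open {F-α, F-β}; cheapest assignment that respects the capacities:
  F-α (cap 27, load 22): A, C, E — cost 6×2 + 11×10 + 5×10 = 172
  F-β (cap 20, load 20): B, D — cost 9×4 + 11×5 = 91
  Shipping 263, fixed 169 → total 432.
  Any other capacity-feasible assignment to {F-α, F-β} ships for at least 263.
Compare {F-α, F-γ}: its best feasible assignment gives total 534.
Compare {F-α, F-β, F-γ}: its best feasible assignment gives total 543.
Every other set of open sites that can feasibly serve all demand totals ≥ 534 even under its best assignment. Minimum: 432.

432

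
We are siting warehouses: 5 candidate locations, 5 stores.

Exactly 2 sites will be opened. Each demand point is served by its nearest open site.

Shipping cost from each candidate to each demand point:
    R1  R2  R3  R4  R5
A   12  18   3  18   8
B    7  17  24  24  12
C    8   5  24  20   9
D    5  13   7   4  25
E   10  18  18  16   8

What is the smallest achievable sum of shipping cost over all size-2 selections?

30

Open {C, D}.
  R1→D 5, R2→C 5, R3→D 7, R4→D 4, R5→C 9  ⇒ total 30.
Compare {A, D}: total 33.
Compare {D, E}: total 37.
No size-2 selection does better; minimum is 30.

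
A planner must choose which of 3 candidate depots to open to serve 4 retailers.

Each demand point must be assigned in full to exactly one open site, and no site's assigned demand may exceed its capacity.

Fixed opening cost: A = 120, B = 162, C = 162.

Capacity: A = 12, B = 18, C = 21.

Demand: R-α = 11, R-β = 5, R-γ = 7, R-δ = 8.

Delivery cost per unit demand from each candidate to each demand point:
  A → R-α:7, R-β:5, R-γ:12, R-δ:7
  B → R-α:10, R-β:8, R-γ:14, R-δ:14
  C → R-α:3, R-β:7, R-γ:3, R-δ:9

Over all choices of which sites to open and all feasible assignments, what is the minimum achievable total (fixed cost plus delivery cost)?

Open {A, C}; cheapest assignment that respects the capacities:
  A (cap 12, load 11): R-α — cost 11×7 = 77
  C (cap 21, load 20): R-β, R-γ, R-δ — cost 5×7 + 7×3 + 8×9 = 128
  Shipping 205, fixed 282 → total 487.
  Any other capacity-feasible assignment to {A, C} ships for at least 205.
Compare {B, C}: its best feasible assignment gives total 530.
Compare {A, B, C}: its best feasible assignment gives total 594.
Every other set of open sites that can feasibly serve all demand totals ≥ 530 even under its best assignment. Minimum: 487.

487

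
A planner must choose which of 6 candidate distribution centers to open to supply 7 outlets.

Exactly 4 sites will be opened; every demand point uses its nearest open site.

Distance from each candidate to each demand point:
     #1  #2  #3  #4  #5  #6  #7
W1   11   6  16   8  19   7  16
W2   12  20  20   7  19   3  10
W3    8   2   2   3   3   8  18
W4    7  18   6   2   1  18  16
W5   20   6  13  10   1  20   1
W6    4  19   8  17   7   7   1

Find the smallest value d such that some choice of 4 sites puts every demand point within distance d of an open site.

Open {W1, W2, W3, W6}.
  Farthest demand point is #1 at distance 4 (to W6); all others are ≤ 4.
With {W2, W3, W4, W6} the worst case is 4.
With {W2, W3, W5, W6} the worst case is 4.
No size-4 selection achieves below 4.

4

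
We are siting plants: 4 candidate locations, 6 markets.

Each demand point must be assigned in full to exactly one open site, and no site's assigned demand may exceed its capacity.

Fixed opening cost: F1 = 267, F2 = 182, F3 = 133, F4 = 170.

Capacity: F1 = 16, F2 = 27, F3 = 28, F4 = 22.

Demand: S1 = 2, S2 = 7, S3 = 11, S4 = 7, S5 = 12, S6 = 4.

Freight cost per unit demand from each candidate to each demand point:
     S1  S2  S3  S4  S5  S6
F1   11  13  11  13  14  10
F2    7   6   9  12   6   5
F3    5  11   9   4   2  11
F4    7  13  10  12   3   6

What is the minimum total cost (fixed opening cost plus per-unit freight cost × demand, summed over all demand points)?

Open {F2, F3}; cheapest assignment that respects the capacities:
  F2 (cap 27, load 22): S2, S3, S6 — cost 7×6 + 11×9 + 4×5 = 161
  F3 (cap 28, load 21): S1, S4, S5 — cost 2×5 + 7×4 + 12×2 = 62
  Shipping 223, fixed 315 → total 538.
  Any other capacity-feasible assignment to {F2, F3} ships for at least 223.
Compare {F3, F4}: its best feasible assignment gives total 576.
Compare {F2, F4}: its best feasible assignment gives total 647.
Every other set of open sites that can feasibly serve all demand totals ≥ 576 even under its best assignment. Minimum: 538.

538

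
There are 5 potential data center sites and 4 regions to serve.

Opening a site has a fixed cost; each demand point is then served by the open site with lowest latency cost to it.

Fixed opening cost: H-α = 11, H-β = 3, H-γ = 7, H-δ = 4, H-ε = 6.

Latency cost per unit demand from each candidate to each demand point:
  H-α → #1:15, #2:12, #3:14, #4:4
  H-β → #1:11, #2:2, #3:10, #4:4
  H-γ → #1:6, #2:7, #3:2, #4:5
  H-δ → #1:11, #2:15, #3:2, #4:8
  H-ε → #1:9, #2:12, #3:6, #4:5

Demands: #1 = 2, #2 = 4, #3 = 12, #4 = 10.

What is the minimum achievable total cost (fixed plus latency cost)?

Open {H-β, H-γ}: assign each demand point to its cheapest open site.
  #1→H-γ 2×6=12, #2→H-β 4×2=8, #3→H-γ 12×2=24, #4→H-β 10×4=40
  latency cost 84, fixed 10 → total 94.
Compare {H-β, H-γ, H-δ}: latency cost 84 + fixed 14 = 98.
Compare {H-β, H-γ, H-ε}: latency cost 84 + fixed 16 = 100.
Compare {H-β, H-δ}: latency cost 94 + fixed 7 = 101.
All other subsets cost ≥ 98. Minimum total cost: 94.

94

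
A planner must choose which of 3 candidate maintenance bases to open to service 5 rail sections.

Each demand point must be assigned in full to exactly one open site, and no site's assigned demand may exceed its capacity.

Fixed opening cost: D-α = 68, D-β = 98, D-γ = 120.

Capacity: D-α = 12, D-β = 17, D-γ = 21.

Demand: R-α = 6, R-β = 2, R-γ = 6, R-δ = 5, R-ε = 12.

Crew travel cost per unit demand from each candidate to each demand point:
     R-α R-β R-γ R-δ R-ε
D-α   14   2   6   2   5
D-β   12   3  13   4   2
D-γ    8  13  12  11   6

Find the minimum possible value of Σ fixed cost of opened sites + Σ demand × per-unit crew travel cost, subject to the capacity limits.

380

Open {D-α, D-γ}; cheapest assignment that respects the capacities:
  D-α (cap 12, load 11): R-γ, R-δ — cost 6×6 + 5×2 = 46
  D-γ (cap 21, load 20): R-α, R-β, R-ε — cost 6×8 + 2×13 + 12×6 = 146
  Shipping 192, fixed 188 → total 380.
  Any other capacity-feasible assignment to {D-α, D-γ} ships for at least 192.
Compare {D-β, D-γ}: its best feasible assignment gives total 408.
Compare {D-α, D-β, D-γ}: its best feasible assignment gives total 410.
Every other set of open sites that can feasibly serve all demand totals ≥ 408 even under its best assignment. Minimum: 380.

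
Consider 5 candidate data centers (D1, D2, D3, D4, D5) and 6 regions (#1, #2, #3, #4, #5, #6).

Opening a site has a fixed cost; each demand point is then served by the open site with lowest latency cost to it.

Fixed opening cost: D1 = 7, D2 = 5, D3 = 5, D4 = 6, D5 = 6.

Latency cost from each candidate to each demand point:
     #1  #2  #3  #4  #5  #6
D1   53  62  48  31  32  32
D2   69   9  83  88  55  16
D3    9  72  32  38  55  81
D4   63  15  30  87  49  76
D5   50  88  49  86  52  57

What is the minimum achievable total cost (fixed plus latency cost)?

Open {D1, D2, D3}: assign each demand point to its cheapest open site.
  #1→D3 9, #2→D2 9, #3→D3 32, #4→D1 31, #5→D1 32, #6→D2 16
  latency cost 129, fixed 17 → total 146.
Compare {D1, D2, D3, D4}: latency cost 127 + fixed 23 = 150.
Compare {D1, D2, D3, D5}: latency cost 129 + fixed 23 = 152.
Compare {D1, D2, D3, D4, D5}: latency cost 127 + fixed 29 = 156.
All other subsets cost ≥ 150. Minimum total cost: 146.

146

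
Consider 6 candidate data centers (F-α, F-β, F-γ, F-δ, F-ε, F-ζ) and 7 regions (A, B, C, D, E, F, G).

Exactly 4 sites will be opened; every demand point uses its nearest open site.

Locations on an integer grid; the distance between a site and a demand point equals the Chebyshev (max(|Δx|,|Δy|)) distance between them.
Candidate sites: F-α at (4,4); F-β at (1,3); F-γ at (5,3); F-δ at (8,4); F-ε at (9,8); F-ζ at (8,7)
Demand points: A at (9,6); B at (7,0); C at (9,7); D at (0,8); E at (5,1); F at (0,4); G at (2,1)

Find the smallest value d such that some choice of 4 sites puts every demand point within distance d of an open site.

4

Open {F-α, F-β, F-γ, F-δ}.
  Farthest demand point is D at distance 4 (to F-α); all others are ≤ 4.
With {F-α, F-β, F-γ, F-ε} the worst case is 4.
With {F-α, F-β, F-γ, F-ζ} the worst case is 4.
No size-4 selection achieves below 4.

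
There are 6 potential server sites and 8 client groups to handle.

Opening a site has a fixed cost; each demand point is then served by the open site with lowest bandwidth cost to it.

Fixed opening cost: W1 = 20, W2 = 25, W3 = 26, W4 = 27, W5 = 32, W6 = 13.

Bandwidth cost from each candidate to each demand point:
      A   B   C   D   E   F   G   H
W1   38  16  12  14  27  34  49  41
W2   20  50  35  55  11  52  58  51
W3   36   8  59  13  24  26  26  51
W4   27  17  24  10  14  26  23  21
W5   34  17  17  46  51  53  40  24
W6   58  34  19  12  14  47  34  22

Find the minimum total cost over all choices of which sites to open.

189

Open {W4}: assign each demand point to its cheapest open site.
  A→W4 27, B→W4 17, C→W4 24, D→W4 10, E→W4 14, F→W4 26, G→W4 23, H→W4 21
  bandwidth cost 162, fixed 27 → total 189.
Compare {W1, W4}: bandwidth cost 149 + fixed 47 = 196.
Compare {W4, W6}: bandwidth cost 157 + fixed 40 = 197.
Compare {W3, W6}: bandwidth cost 163 + fixed 39 = 202.
All other subsets cost ≥ 196. Minimum total cost: 189.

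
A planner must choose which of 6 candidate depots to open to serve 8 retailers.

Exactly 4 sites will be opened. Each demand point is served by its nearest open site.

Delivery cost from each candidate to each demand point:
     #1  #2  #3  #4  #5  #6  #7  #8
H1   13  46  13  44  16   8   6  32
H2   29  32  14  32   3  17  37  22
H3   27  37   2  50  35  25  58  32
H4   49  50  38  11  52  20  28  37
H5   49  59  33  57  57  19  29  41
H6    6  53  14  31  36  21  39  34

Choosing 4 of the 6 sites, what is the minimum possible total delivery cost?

97

Open {H1, H2, H3, H4}.
  #1→H1 13, #2→H2 32, #3→H3 2, #4→H4 11, #5→H2 3, #6→H1 8, #7→H1 6, #8→H2 22  ⇒ total 97.
Compare {H1, H2, H4, H6}: total 101.
Compare {H1, H2, H4, H5}: total 108.
No size-4 selection does better; minimum is 97.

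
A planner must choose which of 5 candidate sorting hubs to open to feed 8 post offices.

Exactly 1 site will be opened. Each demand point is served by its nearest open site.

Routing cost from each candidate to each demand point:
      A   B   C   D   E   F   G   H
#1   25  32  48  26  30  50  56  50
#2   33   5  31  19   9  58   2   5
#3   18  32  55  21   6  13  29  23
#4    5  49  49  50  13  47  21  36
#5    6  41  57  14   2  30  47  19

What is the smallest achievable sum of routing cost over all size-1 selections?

162

Open {#2}.
  A→#2 33, B→#2 5, C→#2 31, D→#2 19, E→#2 9, F→#2 58, G→#2 2, H→#2 5  ⇒ total 162.
Compare {#3}: total 197.
Compare {#5}: total 216.
No size-1 selection does better; minimum is 162.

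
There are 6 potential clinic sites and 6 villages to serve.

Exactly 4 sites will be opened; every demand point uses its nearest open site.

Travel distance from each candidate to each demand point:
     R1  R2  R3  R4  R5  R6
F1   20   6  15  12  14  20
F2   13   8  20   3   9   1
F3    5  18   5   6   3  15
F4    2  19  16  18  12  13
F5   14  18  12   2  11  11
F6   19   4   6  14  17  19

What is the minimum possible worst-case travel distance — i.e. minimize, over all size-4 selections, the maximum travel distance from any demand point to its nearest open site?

5

Open {F1, F2, F3, F6}.
  Farthest demand point is R1 at travel distance 5 (to F3); all others are ≤ 5.
With {F2, F3, F4, F6} the worst case is 5.
With {F2, F3, F5, F6} the worst case is 5.
No size-4 selection achieves below 5.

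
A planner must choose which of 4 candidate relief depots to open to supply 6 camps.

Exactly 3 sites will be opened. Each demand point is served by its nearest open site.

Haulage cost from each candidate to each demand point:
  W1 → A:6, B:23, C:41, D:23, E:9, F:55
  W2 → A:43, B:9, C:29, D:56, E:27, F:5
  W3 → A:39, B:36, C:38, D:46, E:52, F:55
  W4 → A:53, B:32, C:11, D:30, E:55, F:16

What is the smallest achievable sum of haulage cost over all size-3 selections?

Open {W1, W2, W4}.
  A→W1 6, B→W2 9, C→W4 11, D→W1 23, E→W1 9, F→W2 5  ⇒ total 63.
Compare {W1, W2, W3}: total 81.
Compare {W1, W3, W4}: total 88.
No size-3 selection does better; minimum is 63.

63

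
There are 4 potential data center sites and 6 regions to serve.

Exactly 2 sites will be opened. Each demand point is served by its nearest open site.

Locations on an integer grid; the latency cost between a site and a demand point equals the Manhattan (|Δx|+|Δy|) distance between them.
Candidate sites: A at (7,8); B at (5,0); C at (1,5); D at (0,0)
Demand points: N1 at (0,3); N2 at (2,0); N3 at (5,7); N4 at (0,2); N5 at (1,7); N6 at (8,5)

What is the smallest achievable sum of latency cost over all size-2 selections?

Open {A, D}.
  N1→D 3, N2→D 2, N3→A 3, N4→D 2, N5→A 7, N6→A 4  ⇒ total 21.
Compare {A, C}: total 22.
Compare {C, D}: total 22.
No size-2 selection does better; minimum is 21.

21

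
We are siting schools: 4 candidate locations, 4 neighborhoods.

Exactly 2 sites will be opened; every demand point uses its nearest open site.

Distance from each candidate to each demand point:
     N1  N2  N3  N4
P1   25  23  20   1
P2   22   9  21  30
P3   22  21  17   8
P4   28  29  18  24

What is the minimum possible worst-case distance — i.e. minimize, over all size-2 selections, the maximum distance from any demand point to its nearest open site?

Open {P1, P2}.
  Farthest demand point is N1 at distance 22 (to P2); all others are ≤ 22.
With {P1, P3} the worst case is 22.
With {P2, P3} the worst case is 22.
No size-2 selection achieves below 22.

22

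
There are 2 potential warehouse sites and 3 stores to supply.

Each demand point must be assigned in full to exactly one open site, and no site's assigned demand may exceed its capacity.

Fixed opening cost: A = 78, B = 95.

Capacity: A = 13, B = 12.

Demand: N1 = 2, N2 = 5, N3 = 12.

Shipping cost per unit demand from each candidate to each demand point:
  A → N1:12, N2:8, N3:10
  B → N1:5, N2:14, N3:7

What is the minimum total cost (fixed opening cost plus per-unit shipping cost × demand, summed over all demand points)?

321

Open {A, B}; cheapest assignment that respects the capacities:
  A (cap 13, load 7): N1, N2 — cost 2×12 + 5×8 = 64
  B (cap 12, load 12): N3 — cost 12×7 = 84
  Shipping 148, fixed 173 → total 321.
  Any other capacity-feasible assignment to {A, B} ships for at least 148.
Total demand is 19 and no other set of sites has combined capacity ≥ 19, so {A, B} is the only feasible choice of open sites. Minimum: 321.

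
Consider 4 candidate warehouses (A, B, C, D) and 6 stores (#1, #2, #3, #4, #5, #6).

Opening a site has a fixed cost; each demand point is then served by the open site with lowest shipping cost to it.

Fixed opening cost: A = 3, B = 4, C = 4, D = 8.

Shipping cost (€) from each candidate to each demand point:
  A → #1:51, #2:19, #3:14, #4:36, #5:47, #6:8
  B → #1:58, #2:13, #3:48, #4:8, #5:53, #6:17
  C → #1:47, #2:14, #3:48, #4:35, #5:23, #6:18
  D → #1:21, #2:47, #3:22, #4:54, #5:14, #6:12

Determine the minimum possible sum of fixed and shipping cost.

Open {A, B, D}: assign each demand point to its cheapest open site.
  #1→D 21, #2→B 13, #3→A 14, #4→B 8, #5→D 14, #6→A 8
  shipping cost 78, fixed 15 → total 93.
Compare {A, B, C, D}: shipping cost 78 + fixed 19 = 97.
Compare {B, D}: shipping cost 90 + fixed 12 = 102.
Compare {B, C, D}: shipping cost 90 + fixed 16 = 106.
All other subsets cost ≥ 97. Minimum total cost: 93.

93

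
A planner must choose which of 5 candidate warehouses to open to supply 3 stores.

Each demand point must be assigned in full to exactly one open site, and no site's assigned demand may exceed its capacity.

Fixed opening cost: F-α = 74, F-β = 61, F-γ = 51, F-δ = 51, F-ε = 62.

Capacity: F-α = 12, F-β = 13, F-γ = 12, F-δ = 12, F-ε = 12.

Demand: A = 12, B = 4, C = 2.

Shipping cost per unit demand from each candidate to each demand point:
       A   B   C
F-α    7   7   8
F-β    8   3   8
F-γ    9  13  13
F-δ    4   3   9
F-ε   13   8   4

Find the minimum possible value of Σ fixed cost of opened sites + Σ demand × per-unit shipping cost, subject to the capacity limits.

Open {F-β, F-δ}; cheapest assignment that respects the capacities:
  F-β (cap 13, load 6): B, C — cost 4×3 + 2×8 = 28
  F-δ (cap 12, load 12): A — cost 12×4 = 48
  Shipping 76, fixed 112 → total 188.
  Any other capacity-feasible assignment to {F-β, F-δ} ships for at least 76.
Compare {F-δ, F-ε}: its best feasible assignment gives total 201.
Compare {F-α, F-δ}: its best feasible assignment gives total 217.
Every other set of open sites that can feasibly serve all demand totals ≥ 201 even under its best assignment. Minimum: 188.

188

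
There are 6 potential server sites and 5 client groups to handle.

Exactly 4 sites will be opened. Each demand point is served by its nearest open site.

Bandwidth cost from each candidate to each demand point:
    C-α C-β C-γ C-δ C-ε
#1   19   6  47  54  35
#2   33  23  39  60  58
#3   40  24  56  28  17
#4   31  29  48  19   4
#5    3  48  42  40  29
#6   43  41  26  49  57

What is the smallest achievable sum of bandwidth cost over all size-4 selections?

Open {#1, #4, #5, #6}.
  C-α→#5 3, C-β→#1 6, C-γ→#6 26, C-δ→#4 19, C-ε→#4 4  ⇒ total 58.
Compare {#1, #2, #4, #5}: total 71.
Compare {#1, #2, #4, #6}: total 74.
No size-4 selection does better; minimum is 58.

58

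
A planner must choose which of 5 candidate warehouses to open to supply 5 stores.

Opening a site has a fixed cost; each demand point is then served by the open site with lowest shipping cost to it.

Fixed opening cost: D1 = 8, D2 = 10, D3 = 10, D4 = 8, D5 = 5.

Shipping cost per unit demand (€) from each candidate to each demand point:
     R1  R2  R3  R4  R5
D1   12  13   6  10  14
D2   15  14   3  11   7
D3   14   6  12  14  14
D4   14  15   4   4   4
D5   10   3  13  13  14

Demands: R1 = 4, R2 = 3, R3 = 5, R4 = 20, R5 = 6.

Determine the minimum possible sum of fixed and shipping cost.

Open {D4, D5}: assign each demand point to its cheapest open site.
  R1→D5 4×10=40, R2→D5 3×3=9, R3→D4 5×4=20, R4→D4 20×4=80, R5→D4 6×4=24
  shipping cost 173, fixed 13 → total 186.
Compare {D2, D4, D5}: shipping cost 168 + fixed 23 = 191.
Compare {D1, D4, D5}: shipping cost 173 + fixed 21 = 194.
Compare {D3, D4, D5}: shipping cost 173 + fixed 23 = 196.
All other subsets cost ≥ 191. Minimum total cost: 186.

186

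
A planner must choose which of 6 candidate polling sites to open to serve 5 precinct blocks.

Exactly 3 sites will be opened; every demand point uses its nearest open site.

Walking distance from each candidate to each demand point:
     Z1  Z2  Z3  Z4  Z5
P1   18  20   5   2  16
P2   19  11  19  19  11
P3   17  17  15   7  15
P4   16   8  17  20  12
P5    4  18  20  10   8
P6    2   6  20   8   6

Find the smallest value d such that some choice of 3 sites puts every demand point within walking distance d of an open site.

Open {P1, P2, P6}.
  Farthest demand point is Z2 at walking distance 6 (to P6); all others are ≤ 6.
With {P1, P3, P6} the worst case is 6.
With {P1, P4, P6} the worst case is 6.
No size-3 selection achieves below 6.

6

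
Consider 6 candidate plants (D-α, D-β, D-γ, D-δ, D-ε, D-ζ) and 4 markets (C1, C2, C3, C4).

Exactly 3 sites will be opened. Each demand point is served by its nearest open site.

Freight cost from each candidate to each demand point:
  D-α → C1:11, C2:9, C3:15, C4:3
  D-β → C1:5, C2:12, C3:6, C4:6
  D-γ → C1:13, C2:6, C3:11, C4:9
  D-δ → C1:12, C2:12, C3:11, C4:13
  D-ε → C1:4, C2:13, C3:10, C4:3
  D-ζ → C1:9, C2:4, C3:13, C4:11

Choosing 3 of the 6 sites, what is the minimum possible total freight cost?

Open {D-β, D-ε, D-ζ}.
  C1→D-ε 4, C2→D-ζ 4, C3→D-β 6, C4→D-ε 3  ⇒ total 17.
Compare {D-α, D-β, D-ζ}: total 18.
Compare {D-β, D-γ, D-ε}: total 19.
No size-3 selection does better; minimum is 17.

17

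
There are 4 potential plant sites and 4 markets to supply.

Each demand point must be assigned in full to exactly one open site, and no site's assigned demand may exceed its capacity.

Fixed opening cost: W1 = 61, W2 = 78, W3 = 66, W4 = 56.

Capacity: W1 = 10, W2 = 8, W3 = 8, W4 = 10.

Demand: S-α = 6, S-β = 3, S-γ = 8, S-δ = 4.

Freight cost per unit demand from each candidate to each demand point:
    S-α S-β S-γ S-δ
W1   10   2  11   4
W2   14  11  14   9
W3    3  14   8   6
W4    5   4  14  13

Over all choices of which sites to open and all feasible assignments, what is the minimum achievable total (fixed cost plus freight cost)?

299

Open {W1, W3, W4}; cheapest assignment that respects the capacities:
  W1 (cap 10, load 7): S-β, S-δ — cost 3×2 + 4×4 = 22
  W3 (cap 8, load 8): S-γ — cost 8×8 = 64
  W4 (cap 10, load 6): S-α — cost 6×5 = 30
  Shipping 116, fixed 183 → total 299.
  Any other capacity-feasible assignment to {W1, W3, W4} ships for at least 116.
Compare {W2, W3, W4}: its best feasible assignment gives total 342.
Compare {W1, W2, W3}: its best feasible assignment gives total 357.
Every other set of open sites that can feasibly serve all demand totals ≥ 342 even under its best assignment. Minimum: 299.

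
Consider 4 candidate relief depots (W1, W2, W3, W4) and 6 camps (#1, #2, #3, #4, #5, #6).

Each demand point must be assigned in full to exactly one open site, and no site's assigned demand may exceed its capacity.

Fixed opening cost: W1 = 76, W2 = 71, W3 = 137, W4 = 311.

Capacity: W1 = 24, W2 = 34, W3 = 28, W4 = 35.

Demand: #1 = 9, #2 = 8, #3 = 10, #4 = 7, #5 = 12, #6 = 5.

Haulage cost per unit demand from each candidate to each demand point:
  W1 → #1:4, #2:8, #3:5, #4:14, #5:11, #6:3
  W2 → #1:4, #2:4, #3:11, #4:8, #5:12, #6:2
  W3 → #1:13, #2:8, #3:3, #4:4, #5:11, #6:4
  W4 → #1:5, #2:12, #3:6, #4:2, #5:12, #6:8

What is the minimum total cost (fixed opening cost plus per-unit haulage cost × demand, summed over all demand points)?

463

Open {W1, W2}; cheapest assignment that respects the capacities:
  W1 (cap 24, load 22): #3, #5 — cost 10×5 + 12×11 = 182
  W2 (cap 34, load 29): #1, #2, #4, #6 — cost 9×4 + 8×4 + 7×8 + 5×2 = 134
  Shipping 316, fixed 147 → total 463.
  Any other capacity-feasible assignment to {W1, W2} ships for at least 316.
Compare {W2, W3}: its best feasible assignment gives total 488.
Compare {W1, W3}: its best feasible assignment gives total 538.
Every other set of open sites that can feasibly serve all demand totals ≥ 488 even under its best assignment. Minimum: 463.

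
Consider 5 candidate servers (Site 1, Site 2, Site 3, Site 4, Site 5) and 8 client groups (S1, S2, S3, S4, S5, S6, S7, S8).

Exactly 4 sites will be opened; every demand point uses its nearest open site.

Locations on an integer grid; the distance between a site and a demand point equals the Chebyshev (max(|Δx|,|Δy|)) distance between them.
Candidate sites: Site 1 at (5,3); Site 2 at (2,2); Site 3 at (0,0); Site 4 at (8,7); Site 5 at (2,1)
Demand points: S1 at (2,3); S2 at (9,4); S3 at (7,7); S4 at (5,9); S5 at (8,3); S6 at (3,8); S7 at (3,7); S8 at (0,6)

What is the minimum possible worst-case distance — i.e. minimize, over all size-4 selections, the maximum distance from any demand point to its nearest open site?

Open {Site 1, Site 2, Site 3, Site 4}.
  Farthest demand point is S6 at distance 5 (to Site 1); all others are ≤ 5.
With {Site 1, Site 2, Site 4, Site 5} the worst case is 5.
With {Site 1, Site 3, Site 4, Site 5} the worst case is 5.
No size-4 selection achieves below 5.

5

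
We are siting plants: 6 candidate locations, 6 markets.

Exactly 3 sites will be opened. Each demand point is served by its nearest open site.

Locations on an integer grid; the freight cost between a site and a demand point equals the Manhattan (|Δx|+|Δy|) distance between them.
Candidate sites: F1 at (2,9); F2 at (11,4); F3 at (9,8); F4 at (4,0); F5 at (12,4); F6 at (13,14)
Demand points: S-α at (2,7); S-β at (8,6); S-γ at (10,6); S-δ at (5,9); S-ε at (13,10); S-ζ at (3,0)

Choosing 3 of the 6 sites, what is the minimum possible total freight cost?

Open {F1, F3, F4}.
  S-α→F1 2, S-β→F3 3, S-γ→F3 3, S-δ→F1 3, S-ε→F3 6, S-ζ→F4 1  ⇒ total 18.
Compare {F1, F2, F4}: total 22.
Compare {F1, F4, F5}: total 23.
No size-3 selection does better; minimum is 18.

18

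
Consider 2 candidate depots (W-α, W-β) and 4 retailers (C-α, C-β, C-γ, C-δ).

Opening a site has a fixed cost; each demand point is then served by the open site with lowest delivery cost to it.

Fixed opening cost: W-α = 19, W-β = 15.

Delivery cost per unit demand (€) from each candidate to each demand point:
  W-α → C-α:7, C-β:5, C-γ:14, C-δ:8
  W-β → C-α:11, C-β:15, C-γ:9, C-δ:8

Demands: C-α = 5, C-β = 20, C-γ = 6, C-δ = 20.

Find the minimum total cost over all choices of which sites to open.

383

Open {W-α, W-β}: assign each demand point to its cheapest open site.
  C-α→W-α 5×7=35, C-β→W-α 20×5=100, C-γ→W-β 6×9=54, C-δ→W-α 20×8=160
  delivery cost 349, fixed 34 → total 383.
Compare {W-α}: delivery cost 379 + fixed 19 = 398.
Compare {W-β}: delivery cost 569 + fixed 15 = 584.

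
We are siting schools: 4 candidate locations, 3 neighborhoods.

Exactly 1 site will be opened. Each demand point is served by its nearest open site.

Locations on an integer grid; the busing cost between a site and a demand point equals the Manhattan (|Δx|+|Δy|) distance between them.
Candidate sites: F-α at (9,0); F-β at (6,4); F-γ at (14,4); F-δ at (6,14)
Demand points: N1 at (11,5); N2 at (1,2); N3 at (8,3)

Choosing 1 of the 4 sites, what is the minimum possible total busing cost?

Open {F-β}.
  N1→F-β 6, N2→F-β 7, N3→F-β 3  ⇒ total 16.
Compare {F-α}: total 21.
Compare {F-γ}: total 26.
No size-1 selection does better; minimum is 16.

16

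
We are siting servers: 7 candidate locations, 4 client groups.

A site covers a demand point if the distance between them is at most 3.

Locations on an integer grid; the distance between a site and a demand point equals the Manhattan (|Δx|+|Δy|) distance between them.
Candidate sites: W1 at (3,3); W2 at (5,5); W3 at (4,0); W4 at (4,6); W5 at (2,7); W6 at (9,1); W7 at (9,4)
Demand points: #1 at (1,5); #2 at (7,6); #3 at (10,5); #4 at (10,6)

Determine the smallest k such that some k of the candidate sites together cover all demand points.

3

Coverage sets (demand points within 3 of each site):
  W1: {}
  W2: {#2}
  W3: {}
  W4: {#2}
  W5: {#1}
  W6: {}
  W7: {#3, #4}
No 2 sites suffice: every size-2 union leaves at least one demand point uncovered.
But {W2, W5, W7} covers everything, so the minimum is 3.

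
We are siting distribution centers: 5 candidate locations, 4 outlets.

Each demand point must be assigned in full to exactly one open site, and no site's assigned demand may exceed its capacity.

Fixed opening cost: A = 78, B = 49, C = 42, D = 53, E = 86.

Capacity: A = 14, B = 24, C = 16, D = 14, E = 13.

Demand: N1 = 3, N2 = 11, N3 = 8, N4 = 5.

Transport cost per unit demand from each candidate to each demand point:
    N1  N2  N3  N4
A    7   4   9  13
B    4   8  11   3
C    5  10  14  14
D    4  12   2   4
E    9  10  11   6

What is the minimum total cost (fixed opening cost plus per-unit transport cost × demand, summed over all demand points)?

232

Open {A, D}; cheapest assignment that respects the capacities:
  A (cap 14, load 14): N1, N2 — cost 3×7 + 11×4 = 65
  D (cap 14, load 13): N3, N4 — cost 8×2 + 5×4 = 36
  Shipping 101, fixed 131 → total 232.
  Any other capacity-feasible assignment to {A, D} ships for at least 101.
Compare {B, D}: its best feasible assignment gives total 233.
Compare {C, D}: its best feasible assignment gives total 256.
Every other set of open sites that can feasibly serve all demand totals ≥ 233 even under its best assignment. Minimum: 232.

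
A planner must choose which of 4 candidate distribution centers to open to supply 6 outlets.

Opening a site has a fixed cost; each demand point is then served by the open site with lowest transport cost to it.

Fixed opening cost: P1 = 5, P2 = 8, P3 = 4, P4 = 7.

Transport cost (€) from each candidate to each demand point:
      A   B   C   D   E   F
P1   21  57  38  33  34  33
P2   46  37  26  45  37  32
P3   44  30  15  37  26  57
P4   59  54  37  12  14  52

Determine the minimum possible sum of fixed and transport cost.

141

Open {P1, P3, P4}: assign each demand point to its cheapest open site.
  A→P1 21, B→P3 30, C→P3 15, D→P4 12, E→P4 14, F→P1 33
  transport cost 125, fixed 16 → total 141.
Compare {P1, P2, P3, P4}: transport cost 124 + fixed 24 = 148.
Compare {P1, P2, P4}: transport cost 142 + fixed 20 = 162.
Compare {P2, P3, P4}: transport cost 147 + fixed 19 = 166.
All other subsets cost ≥ 148. Minimum total cost: 141.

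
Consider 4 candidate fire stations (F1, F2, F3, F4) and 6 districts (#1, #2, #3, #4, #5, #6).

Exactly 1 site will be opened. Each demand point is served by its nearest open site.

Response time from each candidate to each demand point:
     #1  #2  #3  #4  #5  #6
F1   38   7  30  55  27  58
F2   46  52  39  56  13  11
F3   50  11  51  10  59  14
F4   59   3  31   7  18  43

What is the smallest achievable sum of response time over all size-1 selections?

Open {F4}.
  #1→F4 59, #2→F4 3, #3→F4 31, #4→F4 7, #5→F4 18, #6→F4 43  ⇒ total 161.
Compare {F3}: total 195.
Compare {F1}: total 215.
No size-1 selection does better; minimum is 161.

161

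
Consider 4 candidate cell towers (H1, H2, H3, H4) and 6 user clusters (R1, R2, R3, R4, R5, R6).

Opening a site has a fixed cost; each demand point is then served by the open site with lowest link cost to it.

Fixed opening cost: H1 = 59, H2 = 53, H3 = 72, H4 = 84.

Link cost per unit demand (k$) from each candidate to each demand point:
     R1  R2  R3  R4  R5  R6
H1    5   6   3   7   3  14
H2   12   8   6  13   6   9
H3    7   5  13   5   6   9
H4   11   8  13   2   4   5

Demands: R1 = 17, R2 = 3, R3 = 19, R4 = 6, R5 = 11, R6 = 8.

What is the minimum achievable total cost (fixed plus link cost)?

Open {H1, H4}: assign each demand point to its cheapest open site.
  R1→H1 17×5=85, R2→H1 3×6=18, R3→H1 19×3=57, R4→H4 6×2=12, R5→H1 11×3=33, R6→H4 8×5=40
  link cost 245, fixed 143 → total 388.
Compare {H1}: link cost 347 + fixed 59 = 406.
Compare {H1, H2}: link cost 307 + fixed 112 = 419.
Compare {H1, H3}: link cost 292 + fixed 131 = 423.
All other subsets cost ≥ 406. Minimum total cost: 388.

388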